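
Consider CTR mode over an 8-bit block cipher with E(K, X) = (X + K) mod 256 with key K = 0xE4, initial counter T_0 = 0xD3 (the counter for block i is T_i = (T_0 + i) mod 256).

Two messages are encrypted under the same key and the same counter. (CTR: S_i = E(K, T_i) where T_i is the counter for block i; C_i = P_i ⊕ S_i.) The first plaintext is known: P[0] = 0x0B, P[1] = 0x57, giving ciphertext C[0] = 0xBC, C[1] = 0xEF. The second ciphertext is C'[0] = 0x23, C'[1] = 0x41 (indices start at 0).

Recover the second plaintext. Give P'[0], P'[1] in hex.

In CTR with a reused counter, both messages share the same keystream S_i, so C_i ⊕ C'_i = P_i ⊕ P'_i and thus P'_i = P_i ⊕ C_i ⊕ C'_i.
P'[0]: 0x0B ⊕ 0xBC ⊕ 0x23 = 0x94.
P'[1]: 0x57 ⊕ 0xEF ⊕ 0x41 = 0xF9.

P'[0] = 0x94, P'[1] = 0xF9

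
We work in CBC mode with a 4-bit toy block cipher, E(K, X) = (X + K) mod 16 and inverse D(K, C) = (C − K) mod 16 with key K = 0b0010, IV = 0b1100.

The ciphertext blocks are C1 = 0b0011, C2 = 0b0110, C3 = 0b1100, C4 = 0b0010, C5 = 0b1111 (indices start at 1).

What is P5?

CBC decryption: P_i = D(K, C_i) ⊕ C_{i−1}, with C_{0} = IV.
P5: D(K, 0b1111) = 0b1101; 0b1101 ⊕ 0b0010 = 0b1111.

P5 = 0b1111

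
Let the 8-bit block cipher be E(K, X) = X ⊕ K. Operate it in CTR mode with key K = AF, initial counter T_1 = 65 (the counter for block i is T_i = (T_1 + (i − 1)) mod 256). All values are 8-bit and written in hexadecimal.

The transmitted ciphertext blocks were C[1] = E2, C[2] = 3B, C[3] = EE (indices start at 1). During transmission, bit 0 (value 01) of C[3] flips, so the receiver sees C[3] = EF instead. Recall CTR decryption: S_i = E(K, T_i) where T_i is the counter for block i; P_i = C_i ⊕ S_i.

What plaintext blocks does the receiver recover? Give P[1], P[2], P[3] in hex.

Only C[3] changed, to EF. In CTR, a change in C_i flips the same bit in P_i only; the keystream is unaffected. Decrypting the received ciphertext:
P[1]: T = 65, S = E(K, T) = CA; E2 ⊕ CA = 28.
P[2]: T = 66, S = E(K, T) = C9; 3B ⊕ C9 = F2.
P[3]: T = 67, S = E(K, T) = C8; EF ⊕ C8 = 27.
Blocks that differ from the original plaintext: P[3].

P[1] = 28, P[2] = F2, P[3] = 27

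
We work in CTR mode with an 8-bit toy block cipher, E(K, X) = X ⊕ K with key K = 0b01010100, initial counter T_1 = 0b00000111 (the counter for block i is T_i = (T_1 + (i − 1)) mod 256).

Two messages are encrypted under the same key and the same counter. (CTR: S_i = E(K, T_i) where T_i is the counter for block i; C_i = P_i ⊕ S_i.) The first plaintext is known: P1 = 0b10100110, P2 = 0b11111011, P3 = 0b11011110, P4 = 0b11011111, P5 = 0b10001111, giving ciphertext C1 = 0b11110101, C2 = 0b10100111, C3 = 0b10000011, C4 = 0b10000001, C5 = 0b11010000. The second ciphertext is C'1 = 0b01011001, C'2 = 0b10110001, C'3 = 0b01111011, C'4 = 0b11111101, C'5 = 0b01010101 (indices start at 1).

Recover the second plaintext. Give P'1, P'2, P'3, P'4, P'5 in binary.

In CTR with a reused counter, both messages share the same keystream S_i, so C_i ⊕ C'_i = P_i ⊕ P'_i and thus P'_i = P_i ⊕ C_i ⊕ C'_i.
P'1: 0b10100110 ⊕ 0b11110101 ⊕ 0b01011001 = 0b00001010.
P'2: 0b11111011 ⊕ 0b10100111 ⊕ 0b10110001 = 0b11101101.
P'3: 0b11011110 ⊕ 0b10000011 ⊕ 0b01111011 = 0b00100110.
P'4: 0b11011111 ⊕ 0b10000001 ⊕ 0b11111101 = 0b10100011.
P'5: 0b10001111 ⊕ 0b11010000 ⊕ 0b01010101 = 0b00001010.

P'1 = 0b00001010, P'2 = 0b11101101, P'3 = 0b00100110, P'4 = 0b10100011, P'5 = 0b00001010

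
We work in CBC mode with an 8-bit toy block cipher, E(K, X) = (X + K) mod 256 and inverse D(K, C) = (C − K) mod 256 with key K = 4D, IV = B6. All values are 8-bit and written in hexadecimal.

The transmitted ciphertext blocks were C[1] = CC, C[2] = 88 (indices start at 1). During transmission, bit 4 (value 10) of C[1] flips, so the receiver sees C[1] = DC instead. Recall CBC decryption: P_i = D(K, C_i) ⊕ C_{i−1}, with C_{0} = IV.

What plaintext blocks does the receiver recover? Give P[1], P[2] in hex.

Only C[1] changed, to DC. In CBC, a change in C_i garbles P_i and flips the same bit in P_{i+1}. Decrypting the received ciphertext:
P[1]: D(K, DC) = 8F; 8F ⊕ B6 = 39.
P[2]: D(K, 88) = 3B; 3B ⊕ DC = E7.
Blocks that differ from the original plaintext: P[1], P[2].

P[1] = 39, P[2] = E7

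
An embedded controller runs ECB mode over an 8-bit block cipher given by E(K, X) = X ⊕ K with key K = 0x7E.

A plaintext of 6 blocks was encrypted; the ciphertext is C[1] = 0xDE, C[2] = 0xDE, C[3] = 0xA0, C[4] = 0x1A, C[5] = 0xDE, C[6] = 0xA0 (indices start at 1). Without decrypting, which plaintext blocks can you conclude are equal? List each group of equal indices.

ECB encrypts each block independently with the same key, so equal ciphertext blocks imply equal plaintext blocks.
C[1] = C[2] = C[5] = 0xDE, so P[1] = P[2] = P[5].
C[3] = C[6] = 0xA0, so P[3] = P[6].

P[1] = P[2] = P[5]; P[3] = P[6]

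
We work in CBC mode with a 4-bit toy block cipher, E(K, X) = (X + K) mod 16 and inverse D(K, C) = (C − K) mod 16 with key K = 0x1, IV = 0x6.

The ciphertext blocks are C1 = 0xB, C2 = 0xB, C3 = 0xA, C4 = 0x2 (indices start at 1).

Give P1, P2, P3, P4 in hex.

P1 = 0xC, P2 = 0x1, P3 = 0x2, P4 = 0xB

CBC decryption: P_i = D(K, C_i) ⊕ C_{i−1}, with C_{0} = IV.
P1: D(K, 0xB) = 0xA; 0xA ⊕ 0x6 = 0xC.
P2: D(K, 0xB) = 0xA; 0xA ⊕ 0xB = 0x1.
P3: D(K, 0xA) = 0x9; 0x9 ⊕ 0xB = 0x2.
P4: D(K, 0x2) = 0x1; 0x1 ⊕ 0xA = 0xB.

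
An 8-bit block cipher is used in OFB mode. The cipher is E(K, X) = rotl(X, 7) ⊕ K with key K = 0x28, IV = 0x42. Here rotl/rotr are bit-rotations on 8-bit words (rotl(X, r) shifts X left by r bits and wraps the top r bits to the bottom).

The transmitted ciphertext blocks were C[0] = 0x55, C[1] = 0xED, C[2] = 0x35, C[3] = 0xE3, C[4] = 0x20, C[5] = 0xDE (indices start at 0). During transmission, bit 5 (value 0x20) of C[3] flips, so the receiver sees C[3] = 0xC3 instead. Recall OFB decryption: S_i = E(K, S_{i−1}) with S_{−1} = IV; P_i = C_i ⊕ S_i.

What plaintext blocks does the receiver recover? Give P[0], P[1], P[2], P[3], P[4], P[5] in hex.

Only C[3] changed, to 0xC3. In OFB, a change in C_i flips the same bit in P_i only; the keystream is unaffected. Decrypting the received ciphertext:
P[0]: S = E(K, 0x42) = 0x09; 0x55 ⊕ 0x09 = 0x5C.
P[1]: S = E(K, 0x09) = 0xAC; 0xED ⊕ 0xAC = 0x41.
P[2]: S = E(K, 0xAC) = 0x7E; 0x35 ⊕ 0x7E = 0x4B.
P[3]: S = E(K, 0x7E) = 0x17; 0xC3 ⊕ 0x17 = 0xD4.
P[4]: S = E(K, 0x17) = 0xA3; 0x20 ⊕ 0xA3 = 0x83.
P[5]: S = E(K, 0xA3) = 0xF9; 0xDE ⊕ 0xF9 = 0x27.
Blocks that differ from the original plaintext: P[3].

P[0] = 0x5C, P[1] = 0x41, P[2] = 0x4B, P[3] = 0xD4, P[4] = 0x83, P[5] = 0x27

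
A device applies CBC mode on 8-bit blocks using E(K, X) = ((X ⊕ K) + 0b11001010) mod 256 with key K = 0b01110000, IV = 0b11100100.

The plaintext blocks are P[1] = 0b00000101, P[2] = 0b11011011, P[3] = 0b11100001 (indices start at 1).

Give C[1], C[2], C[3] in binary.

C[1] = 0b01011011, C[2] = 0b10111010, C[3] = 0b11110101

CBC encryption: C_i = E(K, P_i ⊕ C_{i−1}), with C_{0} = IV.
C[1]: P[1] ⊕ 0b11100100 = 0b11100001; E(K, 0b11100001) = 0b01011011.
C[2]: P[2] ⊕ 0b01011011 = 0b10000000; E(K, 0b10000000) = 0b10111010.
C[3]: P[3] ⊕ 0b10111010 = 0b01011011; E(K, 0b01011011) = 0b11110101.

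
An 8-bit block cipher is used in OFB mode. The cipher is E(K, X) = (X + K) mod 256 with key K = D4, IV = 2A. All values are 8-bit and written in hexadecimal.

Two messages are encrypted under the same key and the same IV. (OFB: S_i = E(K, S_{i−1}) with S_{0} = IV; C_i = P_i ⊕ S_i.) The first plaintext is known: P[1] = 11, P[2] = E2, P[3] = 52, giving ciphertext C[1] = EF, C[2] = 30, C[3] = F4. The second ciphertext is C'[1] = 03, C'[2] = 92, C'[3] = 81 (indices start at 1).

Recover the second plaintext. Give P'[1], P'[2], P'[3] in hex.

P'[1] = FD, P'[2] = 40, P'[3] = 27

In OFB with a reused IV, both messages share the same keystream S_i, so C_i ⊕ C'_i = P_i ⊕ P'_i and thus P'_i = P_i ⊕ C_i ⊕ C'_i.
P'[1]: 11 ⊕ EF ⊕ 03 = FD.
P'[2]: E2 ⊕ 30 ⊕ 92 = 40.
P'[3]: 52 ⊕ F4 ⊕ 81 = 27.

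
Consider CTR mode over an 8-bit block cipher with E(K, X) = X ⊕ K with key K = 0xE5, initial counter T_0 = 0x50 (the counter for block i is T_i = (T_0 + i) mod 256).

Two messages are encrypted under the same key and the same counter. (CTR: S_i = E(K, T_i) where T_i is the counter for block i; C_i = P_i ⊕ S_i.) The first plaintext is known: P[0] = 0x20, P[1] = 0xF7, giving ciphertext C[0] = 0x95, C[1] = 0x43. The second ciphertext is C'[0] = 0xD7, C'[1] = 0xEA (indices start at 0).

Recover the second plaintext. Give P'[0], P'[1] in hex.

P'[0] = 0x62, P'[1] = 0x5E

In CTR with a reused counter, both messages share the same keystream S_i, so C_i ⊕ C'_i = P_i ⊕ P'_i and thus P'_i = P_i ⊕ C_i ⊕ C'_i.
P'[0]: 0x20 ⊕ 0x95 ⊕ 0xD7 = 0x62.
P'[1]: 0xF7 ⊕ 0x43 ⊕ 0xEA = 0x5E.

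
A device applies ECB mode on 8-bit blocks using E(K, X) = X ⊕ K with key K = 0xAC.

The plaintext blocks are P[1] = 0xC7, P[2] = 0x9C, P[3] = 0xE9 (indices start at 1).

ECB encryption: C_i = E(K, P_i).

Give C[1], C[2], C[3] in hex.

C[1]: E(K, 0xC7) = 0x6B.
C[2]: E(K, 0x9C) = 0x30.
C[3]: E(K, 0xE9) = 0x45.

C[1] = 0x6B, C[2] = 0x30, C[3] = 0x45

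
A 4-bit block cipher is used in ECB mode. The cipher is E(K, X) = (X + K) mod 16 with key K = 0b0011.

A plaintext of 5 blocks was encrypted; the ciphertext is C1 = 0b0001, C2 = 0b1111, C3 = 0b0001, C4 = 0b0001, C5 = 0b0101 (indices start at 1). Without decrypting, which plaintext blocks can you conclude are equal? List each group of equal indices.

ECB encrypts each block independently with the same key, so equal ciphertext blocks imply equal plaintext blocks.
C1 = C3 = C4 = 0b0001, so P1 = P3 = P4.

P1 = P3 = P4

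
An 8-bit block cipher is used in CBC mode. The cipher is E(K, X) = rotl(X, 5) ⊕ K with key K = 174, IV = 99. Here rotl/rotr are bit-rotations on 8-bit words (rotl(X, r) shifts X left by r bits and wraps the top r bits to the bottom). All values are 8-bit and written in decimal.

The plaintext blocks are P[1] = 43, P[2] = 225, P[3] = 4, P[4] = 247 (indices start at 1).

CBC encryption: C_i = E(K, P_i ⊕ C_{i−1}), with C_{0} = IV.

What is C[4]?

C[4] = 12

C[1]: P[1] ⊕ 99 = 72; E(K, 72) = 167.
C[2]: P[2] ⊕ 167 = 70; E(K, 70) = 102.
C[3]: P[3] ⊕ 102 = 98; E(K, 98) = 226.
C[4]: P[4] ⊕ 226 = 21; E(K, 21) = 12.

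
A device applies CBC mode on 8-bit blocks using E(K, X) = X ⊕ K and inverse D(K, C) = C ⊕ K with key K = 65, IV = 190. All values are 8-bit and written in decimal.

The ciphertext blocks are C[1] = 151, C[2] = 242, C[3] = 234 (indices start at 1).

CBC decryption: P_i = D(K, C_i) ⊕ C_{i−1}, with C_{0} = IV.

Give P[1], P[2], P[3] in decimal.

P[1] = 104, P[2] = 36, P[3] = 89

P[1]: D(K, 151) = 214; 214 ⊕ 190 = 104.
P[2]: D(K, 242) = 179; 179 ⊕ 151 = 36.
P[3]: D(K, 234) = 171; 171 ⊕ 242 = 89.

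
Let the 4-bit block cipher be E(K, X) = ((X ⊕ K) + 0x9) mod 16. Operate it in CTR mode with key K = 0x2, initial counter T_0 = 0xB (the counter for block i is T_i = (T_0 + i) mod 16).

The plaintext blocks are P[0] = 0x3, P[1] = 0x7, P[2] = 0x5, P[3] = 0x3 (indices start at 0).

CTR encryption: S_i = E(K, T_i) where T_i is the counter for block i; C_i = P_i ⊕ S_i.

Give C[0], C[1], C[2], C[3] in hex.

C[0] = 0x1, C[1] = 0x0, C[2] = 0xD, C[3] = 0x6

C[0]: T = 0xB, S = E(K, T) = 0x2; 0x3 ⊕ 0x2 = 0x1.
C[1]: T = 0xC, S = E(K, T) = 0x7; 0x7 ⊕ 0x7 = 0x0.
C[2]: T = 0xD, S = E(K, T) = 0x8; 0x5 ⊕ 0x8 = 0xD.
C[3]: T = 0xE, S = E(K, T) = 0x5; 0x3 ⊕ 0x5 = 0x6.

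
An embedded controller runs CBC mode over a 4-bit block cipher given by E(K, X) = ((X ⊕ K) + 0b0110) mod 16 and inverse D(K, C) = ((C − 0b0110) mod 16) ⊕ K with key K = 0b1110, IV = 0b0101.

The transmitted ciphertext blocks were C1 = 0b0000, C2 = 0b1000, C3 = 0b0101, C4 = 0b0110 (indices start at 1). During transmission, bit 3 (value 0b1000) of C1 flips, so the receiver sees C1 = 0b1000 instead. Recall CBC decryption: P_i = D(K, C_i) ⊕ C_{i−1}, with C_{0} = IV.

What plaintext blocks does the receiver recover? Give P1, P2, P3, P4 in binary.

Only C1 changed, to 0b1000. In CBC, a change in C_i garbles P_i and flips the same bit in P_{i+1}. Decrypting the received ciphertext:
P1: D(K, 0b1000) = 0b1100; 0b1100 ⊕ 0b0101 = 0b1001.
P2: D(K, 0b1000) = 0b1100; 0b1100 ⊕ 0b1000 = 0b0100.
P3: D(K, 0b0101) = 0b0001; 0b0001 ⊕ 0b1000 = 0b1001.
P4: D(K, 0b0110) = 0b1110; 0b1110 ⊕ 0b0101 = 0b1011.
Blocks that differ from the original plaintext: P1, P2.

P1 = 0b1001, P2 = 0b0100, P3 = 0b1001, P4 = 0b1011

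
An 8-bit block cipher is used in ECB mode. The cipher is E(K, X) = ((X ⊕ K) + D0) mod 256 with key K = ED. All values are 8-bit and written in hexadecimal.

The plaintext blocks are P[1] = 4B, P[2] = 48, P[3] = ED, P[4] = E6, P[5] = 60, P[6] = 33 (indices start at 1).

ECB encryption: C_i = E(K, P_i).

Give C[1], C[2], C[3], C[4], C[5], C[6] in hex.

C[1]: E(K, 4B) = 76.
C[2]: E(K, 48) = 75.
C[3]: E(K, ED) = D0.
C[4]: E(K, E6) = DB.
C[5]: E(K, 60) = 5D.
C[6]: E(K, 33) = AE.

C[1] = 76, C[2] = 75, C[3] = D0, C[4] = DB, C[5] = 5D, C[6] = AE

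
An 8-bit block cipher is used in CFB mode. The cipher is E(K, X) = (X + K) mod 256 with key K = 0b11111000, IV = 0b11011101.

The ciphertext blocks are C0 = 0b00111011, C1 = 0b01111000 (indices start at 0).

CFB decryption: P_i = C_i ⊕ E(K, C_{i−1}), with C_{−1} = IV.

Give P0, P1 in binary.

P0 = 0b11101110, P1 = 0b01001011

P0: E(K, 0b11011101) = 0b11010101; 0b00111011 ⊕ 0b11010101 = 0b11101110.
P1: E(K, 0b00111011) = 0b00110011; 0b01111000 ⊕ 0b00110011 = 0b01001011.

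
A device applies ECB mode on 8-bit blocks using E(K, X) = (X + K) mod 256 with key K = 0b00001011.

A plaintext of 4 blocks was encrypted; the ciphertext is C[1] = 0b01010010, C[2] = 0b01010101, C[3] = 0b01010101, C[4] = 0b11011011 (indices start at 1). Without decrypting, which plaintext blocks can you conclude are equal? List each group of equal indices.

P[2] = P[3]

ECB encrypts each block independently with the same key, so equal ciphertext blocks imply equal plaintext blocks.
C[2] = C[3] = 0b01010101, so P[2] = P[3].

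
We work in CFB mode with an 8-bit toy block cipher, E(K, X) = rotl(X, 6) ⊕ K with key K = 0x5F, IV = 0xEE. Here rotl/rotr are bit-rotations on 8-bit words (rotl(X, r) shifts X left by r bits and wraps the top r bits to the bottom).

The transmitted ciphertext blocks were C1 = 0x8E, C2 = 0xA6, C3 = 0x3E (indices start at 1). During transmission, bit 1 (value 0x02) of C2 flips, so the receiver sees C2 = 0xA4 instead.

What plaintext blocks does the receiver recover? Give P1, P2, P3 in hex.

CFB decryption: P_i = C_i ⊕ E(K, C_{i−1}), with C_{0} = IV.
Only C2 changed, to 0xA4. In CFB, a change in C_i flips the same bit in P_i and garbles P_{i+1}. Decrypting the received ciphertext:
P1: E(K, 0xEE) = 0xE4; 0x8E ⊕ 0xE4 = 0x6A.
P2: E(K, 0x8E) = 0xFC; 0xA4 ⊕ 0xFC = 0x58.
P3: E(K, 0xA4) = 0x76; 0x3E ⊕ 0x76 = 0x48.
Blocks that differ from the original plaintext: P2, P3.

P1 = 0x6A, P2 = 0x58, P3 = 0x48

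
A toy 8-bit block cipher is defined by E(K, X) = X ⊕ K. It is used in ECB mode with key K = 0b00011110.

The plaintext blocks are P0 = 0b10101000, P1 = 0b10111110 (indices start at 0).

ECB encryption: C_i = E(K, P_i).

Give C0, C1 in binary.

C0: E(K, 0b10101000) = 0b10110110.
C1: E(K, 0b10111110) = 0b10100000.

C0 = 0b10110110, C1 = 0b10100000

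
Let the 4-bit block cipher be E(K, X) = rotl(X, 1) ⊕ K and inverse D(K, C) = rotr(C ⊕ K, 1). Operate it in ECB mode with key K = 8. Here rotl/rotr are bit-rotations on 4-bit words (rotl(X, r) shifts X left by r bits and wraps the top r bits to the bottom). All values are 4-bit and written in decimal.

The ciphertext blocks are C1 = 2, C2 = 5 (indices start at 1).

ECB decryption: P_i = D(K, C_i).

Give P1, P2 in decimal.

P1: D(K, 2) = 5.
P2: D(K, 5) = 14.

P1 = 5, P2 = 14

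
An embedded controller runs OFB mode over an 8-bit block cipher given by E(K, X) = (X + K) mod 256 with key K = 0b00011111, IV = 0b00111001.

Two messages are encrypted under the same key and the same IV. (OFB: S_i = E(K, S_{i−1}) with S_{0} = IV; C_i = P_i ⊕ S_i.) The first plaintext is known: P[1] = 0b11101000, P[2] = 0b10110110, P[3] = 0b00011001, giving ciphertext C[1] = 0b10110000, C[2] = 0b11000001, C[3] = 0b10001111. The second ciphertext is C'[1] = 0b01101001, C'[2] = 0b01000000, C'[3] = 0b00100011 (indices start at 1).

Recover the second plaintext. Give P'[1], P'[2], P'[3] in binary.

In OFB with a reused IV, both messages share the same keystream S_i, so C_i ⊕ C'_i = P_i ⊕ P'_i and thus P'_i = P_i ⊕ C_i ⊕ C'_i.
P'[1]: 0b11101000 ⊕ 0b10110000 ⊕ 0b01101001 = 0b00110001.
P'[2]: 0b10110110 ⊕ 0b11000001 ⊕ 0b01000000 = 0b00110111.
P'[3]: 0b00011001 ⊕ 0b10001111 ⊕ 0b00100011 = 0b10110101.

P'[1] = 0b00110001, P'[2] = 0b00110111, P'[3] = 0b10110101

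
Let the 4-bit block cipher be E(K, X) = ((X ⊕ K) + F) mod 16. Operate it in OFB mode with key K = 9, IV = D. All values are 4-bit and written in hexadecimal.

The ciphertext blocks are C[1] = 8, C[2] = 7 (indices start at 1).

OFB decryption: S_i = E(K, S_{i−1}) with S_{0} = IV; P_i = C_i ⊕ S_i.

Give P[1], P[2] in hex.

P[1]: S = E(K, D) = 3; 8 ⊕ 3 = B.
P[2]: S = E(K, 3) = 9; 7 ⊕ 9 = E.

P[1] = B, P[2] = E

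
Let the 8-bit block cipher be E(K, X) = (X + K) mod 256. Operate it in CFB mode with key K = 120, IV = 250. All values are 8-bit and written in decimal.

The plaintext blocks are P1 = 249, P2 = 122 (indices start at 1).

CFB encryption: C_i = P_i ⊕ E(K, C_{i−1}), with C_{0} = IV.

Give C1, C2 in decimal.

C1: E(K, 250) = 114; 249 ⊕ 114 = 139.
C2: E(K, 139) = 3; 122 ⊕ 3 = 121.

C1 = 139, C2 = 121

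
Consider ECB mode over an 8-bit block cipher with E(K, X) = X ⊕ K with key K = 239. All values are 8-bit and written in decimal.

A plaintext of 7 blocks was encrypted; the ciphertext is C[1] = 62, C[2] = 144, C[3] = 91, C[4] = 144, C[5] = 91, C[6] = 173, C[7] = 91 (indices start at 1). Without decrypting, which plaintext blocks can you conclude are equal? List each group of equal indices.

P[2] = P[4]; P[3] = P[5] = P[7]

ECB encrypts each block independently with the same key, so equal ciphertext blocks imply equal plaintext blocks.
C[2] = C[4] = 144, so P[2] = P[4].
C[3] = C[5] = C[7] = 91, so P[3] = P[5] = P[7].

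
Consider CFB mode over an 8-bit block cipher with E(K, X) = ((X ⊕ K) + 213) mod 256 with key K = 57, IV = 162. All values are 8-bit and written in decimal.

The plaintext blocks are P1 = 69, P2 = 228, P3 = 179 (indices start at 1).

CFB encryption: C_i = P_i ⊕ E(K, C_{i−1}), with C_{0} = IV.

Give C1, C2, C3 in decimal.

C1 = 53, C2 = 5, C3 = 162

C1: E(K, 162) = 112; 69 ⊕ 112 = 53.
C2: E(K, 53) = 225; 228 ⊕ 225 = 5.
C3: E(K, 5) = 17; 179 ⊕ 17 = 162.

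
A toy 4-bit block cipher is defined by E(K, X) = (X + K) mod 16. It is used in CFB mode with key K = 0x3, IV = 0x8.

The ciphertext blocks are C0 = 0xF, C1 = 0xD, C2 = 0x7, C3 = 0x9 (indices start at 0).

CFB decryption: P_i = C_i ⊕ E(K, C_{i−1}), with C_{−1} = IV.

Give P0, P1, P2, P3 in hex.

P0 = 0x4, P1 = 0xF, P2 = 0x7, P3 = 0x3

P0: E(K, 0x8) = 0xB; 0xF ⊕ 0xB = 0x4.
P1: E(K, 0xF) = 0x2; 0xD ⊕ 0x2 = 0xF.
P2: E(K, 0xD) = 0x0; 0x7 ⊕ 0x0 = 0x7.
P3: E(K, 0x7) = 0xA; 0x9 ⊕ 0xA = 0x3.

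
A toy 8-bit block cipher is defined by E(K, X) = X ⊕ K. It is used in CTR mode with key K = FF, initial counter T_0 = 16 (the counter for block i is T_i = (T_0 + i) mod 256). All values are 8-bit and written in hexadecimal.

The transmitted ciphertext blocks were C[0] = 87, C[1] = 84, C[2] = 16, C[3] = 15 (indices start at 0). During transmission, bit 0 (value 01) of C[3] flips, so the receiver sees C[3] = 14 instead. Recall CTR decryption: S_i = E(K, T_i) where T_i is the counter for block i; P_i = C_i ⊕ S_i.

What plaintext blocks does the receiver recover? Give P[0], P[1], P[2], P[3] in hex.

Only C[3] changed, to 14. In CTR, a change in C_i flips the same bit in P_i only; the keystream is unaffected. Decrypting the received ciphertext:
P[0]: T = 16, S = E(K, T) = E9; 87 ⊕ E9 = 6E.
P[1]: T = 17, S = E(K, T) = E8; 84 ⊕ E8 = 6C.
P[2]: T = 18, S = E(K, T) = E7; 16 ⊕ E7 = F1.
P[3]: T = 19, S = E(K, T) = E6; 14 ⊕ E6 = F2.
Blocks that differ from the original plaintext: P[3].

P[0] = 6E, P[1] = 6C, P[2] = F1, P[3] = F2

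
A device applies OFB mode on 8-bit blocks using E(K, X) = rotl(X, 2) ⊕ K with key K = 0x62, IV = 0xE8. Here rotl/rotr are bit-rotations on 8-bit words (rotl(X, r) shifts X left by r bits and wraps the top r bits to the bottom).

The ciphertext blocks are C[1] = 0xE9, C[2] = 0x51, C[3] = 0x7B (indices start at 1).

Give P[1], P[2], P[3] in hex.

P[1] = 0x28, P[2] = 0x34, P[3] = 0x8C

OFB decryption: S_i = E(K, S_{i−1}) with S_{0} = IV; P_i = C_i ⊕ S_i.
P[1]: S = E(K, 0xE8) = 0xC1; 0xE9 ⊕ 0xC1 = 0x28.
P[2]: S = E(K, 0xC1) = 0x65; 0x51 ⊕ 0x65 = 0x34.
P[3]: S = E(K, 0x65) = 0xF7; 0x7B ⊕ 0xF7 = 0x8C.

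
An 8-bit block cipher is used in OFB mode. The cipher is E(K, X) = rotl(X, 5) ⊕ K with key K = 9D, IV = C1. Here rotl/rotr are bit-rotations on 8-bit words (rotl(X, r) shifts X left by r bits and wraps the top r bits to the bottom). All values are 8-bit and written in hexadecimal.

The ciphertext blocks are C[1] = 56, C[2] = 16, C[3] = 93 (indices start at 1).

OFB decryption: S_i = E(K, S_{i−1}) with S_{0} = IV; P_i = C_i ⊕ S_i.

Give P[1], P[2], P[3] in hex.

P[1]: S = E(K, C1) = A5; 56 ⊕ A5 = F3.
P[2]: S = E(K, A5) = 29; 16 ⊕ 29 = 3F.
P[3]: S = E(K, 29) = B8; 93 ⊕ B8 = 2B.

P[1] = F3, P[2] = 3F, P[3] = 2B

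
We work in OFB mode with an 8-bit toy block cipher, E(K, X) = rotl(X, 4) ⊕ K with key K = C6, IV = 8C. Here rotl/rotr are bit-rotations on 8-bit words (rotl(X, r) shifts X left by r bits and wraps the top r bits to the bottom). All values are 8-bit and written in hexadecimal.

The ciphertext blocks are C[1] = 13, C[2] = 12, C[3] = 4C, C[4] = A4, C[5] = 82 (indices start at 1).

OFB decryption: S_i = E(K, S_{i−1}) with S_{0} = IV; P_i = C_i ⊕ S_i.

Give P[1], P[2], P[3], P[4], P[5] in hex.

P[1]: S = E(K, 8C) = 0E; 13 ⊕ 0E = 1D.
P[2]: S = E(K, 0E) = 26; 12 ⊕ 26 = 34.
P[3]: S = E(K, 26) = A4; 4C ⊕ A4 = E8.
P[4]: S = E(K, A4) = 8C; A4 ⊕ 8C = 28.
P[5]: S = E(K, 8C) = 0E; 82 ⊕ 0E = 8C.

P[1] = 1D, P[2] = 34, P[3] = E8, P[4] = 28, P[5] = 8C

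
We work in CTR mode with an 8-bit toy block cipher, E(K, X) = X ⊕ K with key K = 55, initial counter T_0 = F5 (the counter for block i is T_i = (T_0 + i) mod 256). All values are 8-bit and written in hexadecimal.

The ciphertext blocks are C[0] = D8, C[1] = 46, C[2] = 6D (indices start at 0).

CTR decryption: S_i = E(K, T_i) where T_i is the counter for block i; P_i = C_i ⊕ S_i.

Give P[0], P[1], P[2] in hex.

P[0]: T = F5, S = E(K, T) = A0; D8 ⊕ A0 = 78.
P[1]: T = F6, S = E(K, T) = A3; 46 ⊕ A3 = E5.
P[2]: T = F7, S = E(K, T) = A2; 6D ⊕ A2 = CF.

P[0] = 78, P[1] = E5, P[2] = CF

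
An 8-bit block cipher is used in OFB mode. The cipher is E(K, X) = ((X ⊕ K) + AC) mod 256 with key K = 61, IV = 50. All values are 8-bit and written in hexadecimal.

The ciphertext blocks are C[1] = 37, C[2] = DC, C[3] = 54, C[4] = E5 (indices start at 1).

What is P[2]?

OFB decryption: S_i = E(K, S_{i−1}) with S_{0} = IV; P_i = C_i ⊕ S_i.
P[1]: S = E(K, 50) = DD; 37 ⊕ DD = EA.
P[2]: S = E(K, DD) = 68; DC ⊕ 68 = B4.

P[2] = B4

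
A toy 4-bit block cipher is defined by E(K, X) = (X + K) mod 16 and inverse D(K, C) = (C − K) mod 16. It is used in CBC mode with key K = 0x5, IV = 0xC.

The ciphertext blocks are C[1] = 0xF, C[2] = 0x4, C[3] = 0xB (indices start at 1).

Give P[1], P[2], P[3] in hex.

CBC decryption: P_i = D(K, C_i) ⊕ C_{i−1}, with C_{0} = IV.
P[1]: D(K, 0xF) = 0xA; 0xA ⊕ 0xC = 0x6.
P[2]: D(K, 0x4) = 0xF; 0xF ⊕ 0xF = 0x0.
P[3]: D(K, 0xB) = 0x6; 0x6 ⊕ 0x4 = 0x2.

P[1] = 0x6, P[2] = 0x0, P[3] = 0x2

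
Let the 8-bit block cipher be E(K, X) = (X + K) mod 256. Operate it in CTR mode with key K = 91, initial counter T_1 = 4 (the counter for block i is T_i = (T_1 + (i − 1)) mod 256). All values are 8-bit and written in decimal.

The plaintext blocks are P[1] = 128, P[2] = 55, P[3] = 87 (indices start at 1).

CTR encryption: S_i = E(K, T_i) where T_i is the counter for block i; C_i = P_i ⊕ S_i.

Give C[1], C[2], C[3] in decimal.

C[1]: T = 4, S = E(K, T) = 95; 128 ⊕ 95 = 223.
C[2]: T = 5, S = E(K, T) = 96; 55 ⊕ 96 = 87.
C[3]: T = 6, S = E(K, T) = 97; 87 ⊕ 97 = 54.

C[1] = 223, C[2] = 87, C[3] = 54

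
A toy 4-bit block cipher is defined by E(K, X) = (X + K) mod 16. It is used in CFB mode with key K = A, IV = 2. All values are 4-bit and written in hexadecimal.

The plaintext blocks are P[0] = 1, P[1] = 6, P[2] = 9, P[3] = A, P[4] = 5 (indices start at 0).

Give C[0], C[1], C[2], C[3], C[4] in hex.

CFB encryption: C_i = P_i ⊕ E(K, C_{i−1}), with C_{−1} = IV.
C[0]: E(K, 2) = C; 1 ⊕ C = D.
C[1]: E(K, D) = 7; 6 ⊕ 7 = 1.
C[2]: E(K, 1) = B; 9 ⊕ B = 2.
C[3]: E(K, 2) = C; A ⊕ C = 6.
C[4]: E(K, 6) = 0; 5 ⊕ 0 = 5.

C[0] = D, C[1] = 1, C[2] = 2, C[3] = 6, C[4] = 5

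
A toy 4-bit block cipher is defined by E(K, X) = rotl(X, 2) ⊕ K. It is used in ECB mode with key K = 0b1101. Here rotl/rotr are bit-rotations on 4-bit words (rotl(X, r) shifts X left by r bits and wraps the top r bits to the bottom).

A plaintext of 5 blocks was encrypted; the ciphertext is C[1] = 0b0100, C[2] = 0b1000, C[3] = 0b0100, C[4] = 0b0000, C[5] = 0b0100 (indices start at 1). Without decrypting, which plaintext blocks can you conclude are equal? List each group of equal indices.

ECB encrypts each block independently with the same key, so equal ciphertext blocks imply equal plaintext blocks.
C[1] = C[3] = C[5] = 0b0100, so P[1] = P[3] = P[5].

P[1] = P[3] = P[5]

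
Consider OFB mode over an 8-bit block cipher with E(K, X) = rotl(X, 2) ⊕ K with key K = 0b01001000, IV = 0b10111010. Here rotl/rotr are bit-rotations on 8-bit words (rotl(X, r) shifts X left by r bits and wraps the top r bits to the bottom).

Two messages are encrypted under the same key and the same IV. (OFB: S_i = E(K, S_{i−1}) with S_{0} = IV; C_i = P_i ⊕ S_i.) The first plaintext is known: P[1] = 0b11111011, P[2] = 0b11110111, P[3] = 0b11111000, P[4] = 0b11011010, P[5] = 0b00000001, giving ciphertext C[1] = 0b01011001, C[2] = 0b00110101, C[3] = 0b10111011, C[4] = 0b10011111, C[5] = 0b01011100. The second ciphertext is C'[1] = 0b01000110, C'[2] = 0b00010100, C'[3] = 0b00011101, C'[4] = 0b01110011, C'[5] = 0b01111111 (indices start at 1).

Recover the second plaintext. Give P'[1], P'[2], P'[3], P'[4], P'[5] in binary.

P'[1] = 0b11100100, P'[2] = 0b11010110, P'[3] = 0b01011110, P'[4] = 0b00110110, P'[5] = 0b00100010

In OFB with a reused IV, both messages share the same keystream S_i, so C_i ⊕ C'_i = P_i ⊕ P'_i and thus P'_i = P_i ⊕ C_i ⊕ C'_i.
P'[1]: 0b11111011 ⊕ 0b01011001 ⊕ 0b01000110 = 0b11100100.
P'[2]: 0b11110111 ⊕ 0b00110101 ⊕ 0b00010100 = 0b11010110.
P'[3]: 0b11111000 ⊕ 0b10111011 ⊕ 0b00011101 = 0b01011110.
P'[4]: 0b11011010 ⊕ 0b10011111 ⊕ 0b01110011 = 0b00110110.
P'[5]: 0b00000001 ⊕ 0b01011100 ⊕ 0b01111111 = 0b00100010.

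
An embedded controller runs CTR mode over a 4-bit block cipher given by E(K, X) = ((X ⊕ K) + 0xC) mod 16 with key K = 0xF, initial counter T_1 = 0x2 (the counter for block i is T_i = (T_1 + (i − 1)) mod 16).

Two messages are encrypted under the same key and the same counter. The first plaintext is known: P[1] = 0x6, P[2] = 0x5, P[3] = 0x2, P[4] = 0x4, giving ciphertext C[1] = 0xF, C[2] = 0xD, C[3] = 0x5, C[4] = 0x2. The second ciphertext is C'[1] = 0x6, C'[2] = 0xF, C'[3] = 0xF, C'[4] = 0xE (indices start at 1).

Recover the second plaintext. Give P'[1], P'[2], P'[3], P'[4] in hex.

P'[1] = 0xF, P'[2] = 0x7, P'[3] = 0x8, P'[4] = 0x8

In CTR with a reused counter, both messages share the same keystream S_i, so C_i ⊕ C'_i = P_i ⊕ P'_i and thus P'_i = P_i ⊕ C_i ⊕ C'_i.
P'[1]: 0x6 ⊕ 0xF ⊕ 0x6 = 0xF.
P'[2]: 0x5 ⊕ 0xD ⊕ 0xF = 0x7.
P'[3]: 0x2 ⊕ 0x5 ⊕ 0xF = 0x8.
P'[4]: 0x4 ⊕ 0x2 ⊕ 0xE = 0x8.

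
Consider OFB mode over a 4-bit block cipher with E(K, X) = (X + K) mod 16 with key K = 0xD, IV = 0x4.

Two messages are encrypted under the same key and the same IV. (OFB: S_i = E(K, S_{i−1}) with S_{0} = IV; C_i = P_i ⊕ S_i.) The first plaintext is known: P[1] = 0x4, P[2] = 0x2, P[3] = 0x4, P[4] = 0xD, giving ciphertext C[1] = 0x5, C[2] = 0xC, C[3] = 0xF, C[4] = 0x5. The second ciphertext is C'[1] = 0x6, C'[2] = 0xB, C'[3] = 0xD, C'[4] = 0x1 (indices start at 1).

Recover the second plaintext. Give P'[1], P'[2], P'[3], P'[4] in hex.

In OFB with a reused IV, both messages share the same keystream S_i, so C_i ⊕ C'_i = P_i ⊕ P'_i and thus P'_i = P_i ⊕ C_i ⊕ C'_i.
P'[1]: 0x4 ⊕ 0x5 ⊕ 0x6 = 0x7.
P'[2]: 0x2 ⊕ 0xC ⊕ 0xB = 0x5.
P'[3]: 0x4 ⊕ 0xF ⊕ 0xD = 0x6.
P'[4]: 0xD ⊕ 0x5 ⊕ 0x1 = 0x9.

P'[1] = 0x7, P'[2] = 0x5, P'[3] = 0x6, P'[4] = 0x9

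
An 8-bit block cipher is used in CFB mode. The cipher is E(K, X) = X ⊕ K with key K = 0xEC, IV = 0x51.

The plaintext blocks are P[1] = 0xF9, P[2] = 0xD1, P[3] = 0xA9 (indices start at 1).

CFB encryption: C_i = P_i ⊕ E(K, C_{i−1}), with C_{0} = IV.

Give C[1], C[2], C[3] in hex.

C[1]: E(K, 0x51) = 0xBD; 0xF9 ⊕ 0xBD = 0x44.
C[2]: E(K, 0x44) = 0xA8; 0xD1 ⊕ 0xA8 = 0x79.
C[3]: E(K, 0x79) = 0x95; 0xA9 ⊕ 0x95 = 0x3C.

C[1] = 0x44, C[2] = 0x79, C[3] = 0x3C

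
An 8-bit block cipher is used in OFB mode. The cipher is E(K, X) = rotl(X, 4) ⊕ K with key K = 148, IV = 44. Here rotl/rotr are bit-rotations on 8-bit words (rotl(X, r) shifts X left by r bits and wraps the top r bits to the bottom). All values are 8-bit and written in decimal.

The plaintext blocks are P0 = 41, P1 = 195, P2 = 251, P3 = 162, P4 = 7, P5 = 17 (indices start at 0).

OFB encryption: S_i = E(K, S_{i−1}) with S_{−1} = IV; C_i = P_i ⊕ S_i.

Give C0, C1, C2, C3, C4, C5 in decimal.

C0: S = E(K, 44) = 86; 41 ⊕ 86 = 127.
C1: S = E(K, 86) = 241; 195 ⊕ 241 = 50.
C2: S = E(K, 241) = 139; 251 ⊕ 139 = 112.
C3: S = E(K, 139) = 44; 162 ⊕ 44 = 142.
C4: S = E(K, 44) = 86; 7 ⊕ 86 = 81.
C5: S = E(K, 86) = 241; 17 ⊕ 241 = 224.

C0 = 127, C1 = 50, C2 = 112, C3 = 142, C4 = 81, C5 = 224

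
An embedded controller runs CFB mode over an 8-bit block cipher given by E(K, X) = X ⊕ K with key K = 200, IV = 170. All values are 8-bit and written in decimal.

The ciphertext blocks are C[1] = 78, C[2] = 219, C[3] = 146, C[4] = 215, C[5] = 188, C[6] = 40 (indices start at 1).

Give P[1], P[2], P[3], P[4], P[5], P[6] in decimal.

P[1] = 44, P[2] = 93, P[3] = 129, P[4] = 141, P[5] = 163, P[6] = 92

CFB decryption: P_i = C_i ⊕ E(K, C_{i−1}), with C_{0} = IV.
P[1]: E(K, 170) = 98; 78 ⊕ 98 = 44.
P[2]: E(K, 78) = 134; 219 ⊕ 134 = 93.
P[3]: E(K, 219) = 19; 146 ⊕ 19 = 129.
P[4]: E(K, 146) = 90; 215 ⊕ 90 = 141.
P[5]: E(K, 215) = 31; 188 ⊕ 31 = 163.
P[6]: E(K, 188) = 116; 40 ⊕ 116 = 92.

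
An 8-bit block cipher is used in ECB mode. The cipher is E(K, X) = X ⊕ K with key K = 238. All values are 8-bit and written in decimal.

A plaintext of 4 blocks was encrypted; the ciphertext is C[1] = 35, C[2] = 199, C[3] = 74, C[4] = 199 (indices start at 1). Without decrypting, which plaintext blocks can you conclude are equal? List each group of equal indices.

P[2] = P[4]

ECB encrypts each block independently with the same key, so equal ciphertext blocks imply equal plaintext blocks.
C[2] = C[4] = 199, so P[2] = P[4].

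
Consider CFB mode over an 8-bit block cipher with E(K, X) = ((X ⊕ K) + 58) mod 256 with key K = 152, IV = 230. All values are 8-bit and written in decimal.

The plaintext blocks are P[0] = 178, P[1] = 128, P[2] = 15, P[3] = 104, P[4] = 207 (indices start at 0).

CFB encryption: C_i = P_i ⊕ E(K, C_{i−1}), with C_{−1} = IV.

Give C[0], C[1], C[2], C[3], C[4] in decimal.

C[0] = 10, C[1] = 76, C[2] = 1, C[3] = 187, C[4] = 146

C[0]: E(K, 230) = 184; 178 ⊕ 184 = 10.
C[1]: E(K, 10) = 204; 128 ⊕ 204 = 76.
C[2]: E(K, 76) = 14; 15 ⊕ 14 = 1.
C[3]: E(K, 1) = 211; 104 ⊕ 211 = 187.
C[4]: E(K, 187) = 93; 207 ⊕ 93 = 146.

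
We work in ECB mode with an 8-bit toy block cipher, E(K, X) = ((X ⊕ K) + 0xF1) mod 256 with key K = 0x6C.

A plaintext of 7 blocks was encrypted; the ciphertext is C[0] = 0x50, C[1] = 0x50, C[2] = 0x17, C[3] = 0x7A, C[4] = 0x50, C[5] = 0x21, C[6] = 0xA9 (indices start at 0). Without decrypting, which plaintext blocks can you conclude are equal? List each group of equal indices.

P[0] = P[1] = P[4]

ECB encrypts each block independently with the same key, so equal ciphertext blocks imply equal plaintext blocks.
C[0] = C[1] = C[4] = 0x50, so P[0] = P[1] = P[4].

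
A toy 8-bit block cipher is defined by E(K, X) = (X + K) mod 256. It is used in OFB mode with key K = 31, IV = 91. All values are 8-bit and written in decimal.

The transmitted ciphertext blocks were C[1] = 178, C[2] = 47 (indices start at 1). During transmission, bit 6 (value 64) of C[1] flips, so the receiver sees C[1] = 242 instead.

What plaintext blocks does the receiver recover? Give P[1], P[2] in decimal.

OFB decryption: S_i = E(K, S_{i−1}) with S_{0} = IV; P_i = C_i ⊕ S_i.
Only C[1] changed, to 242. In OFB, a change in C_i flips the same bit in P_i only; the keystream is unaffected. Decrypting the received ciphertext:
P[1]: S = E(K, 91) = 122; 242 ⊕ 122 = 136.
P[2]: S = E(K, 122) = 153; 47 ⊕ 153 = 182.
Blocks that differ from the original plaintext: P[1].

P[1] = 136, P[2] = 182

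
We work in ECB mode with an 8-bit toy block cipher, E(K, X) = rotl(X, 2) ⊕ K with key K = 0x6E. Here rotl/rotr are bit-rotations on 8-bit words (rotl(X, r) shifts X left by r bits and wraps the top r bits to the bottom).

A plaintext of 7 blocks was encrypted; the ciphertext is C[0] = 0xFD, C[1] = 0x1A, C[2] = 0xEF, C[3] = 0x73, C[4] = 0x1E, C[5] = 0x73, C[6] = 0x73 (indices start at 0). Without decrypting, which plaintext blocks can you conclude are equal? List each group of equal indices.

P[3] = P[5] = P[6]

ECB encrypts each block independently with the same key, so equal ciphertext blocks imply equal plaintext blocks.
C[3] = C[5] = C[6] = 0x73, so P[3] = P[5] = P[6].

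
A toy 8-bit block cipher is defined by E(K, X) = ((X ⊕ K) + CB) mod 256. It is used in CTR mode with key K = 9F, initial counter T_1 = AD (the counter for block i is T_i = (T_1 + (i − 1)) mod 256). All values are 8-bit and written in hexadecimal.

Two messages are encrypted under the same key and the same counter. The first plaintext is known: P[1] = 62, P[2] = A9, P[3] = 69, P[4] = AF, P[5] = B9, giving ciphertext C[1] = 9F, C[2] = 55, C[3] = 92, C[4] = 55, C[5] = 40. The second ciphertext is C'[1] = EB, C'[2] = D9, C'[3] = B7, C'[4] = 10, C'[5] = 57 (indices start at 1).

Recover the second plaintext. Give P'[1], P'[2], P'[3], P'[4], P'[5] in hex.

In CTR with a reused counter, both messages share the same keystream S_i, so C_i ⊕ C'_i = P_i ⊕ P'_i and thus P'_i = P_i ⊕ C_i ⊕ C'_i.
P'[1]: 62 ⊕ 9F ⊕ EB = 16.
P'[2]: A9 ⊕ 55 ⊕ D9 = 25.
P'[3]: 69 ⊕ 92 ⊕ B7 = 4C.
P'[4]: AF ⊕ 55 ⊕ 10 = EA.
P'[5]: B9 ⊕ 40 ⊕ 57 = AE.

P'[1] = 16, P'[2] = 25, P'[3] = 4C, P'[4] = EA, P'[5] = AE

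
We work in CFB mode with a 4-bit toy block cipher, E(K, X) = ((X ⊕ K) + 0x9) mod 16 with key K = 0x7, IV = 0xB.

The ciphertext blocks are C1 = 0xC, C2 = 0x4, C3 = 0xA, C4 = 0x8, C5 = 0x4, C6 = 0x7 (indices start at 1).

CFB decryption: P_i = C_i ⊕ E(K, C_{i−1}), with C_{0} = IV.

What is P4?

P4: E(K, 0xA) = 0x6; 0x8 ⊕ 0x6 = 0xE.

P4 = 0xE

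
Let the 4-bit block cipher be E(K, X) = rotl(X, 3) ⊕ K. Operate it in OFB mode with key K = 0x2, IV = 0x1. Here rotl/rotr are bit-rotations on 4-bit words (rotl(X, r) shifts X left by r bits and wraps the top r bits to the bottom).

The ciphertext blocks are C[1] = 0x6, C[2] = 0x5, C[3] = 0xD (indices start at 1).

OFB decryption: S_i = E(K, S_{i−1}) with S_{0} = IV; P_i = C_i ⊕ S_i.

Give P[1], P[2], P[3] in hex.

P[1] = 0xC, P[2] = 0x2, P[3] = 0x4

P[1]: S = E(K, 0x1) = 0xA; 0x6 ⊕ 0xA = 0xC.
P[2]: S = E(K, 0xA) = 0x7; 0x5 ⊕ 0x7 = 0x2.
P[3]: S = E(K, 0x7) = 0x9; 0xD ⊕ 0x9 = 0x4.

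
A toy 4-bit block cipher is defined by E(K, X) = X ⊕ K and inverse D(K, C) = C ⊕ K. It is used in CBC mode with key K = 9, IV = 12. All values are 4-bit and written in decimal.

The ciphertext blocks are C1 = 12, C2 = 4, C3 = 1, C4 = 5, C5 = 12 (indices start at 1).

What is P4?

CBC decryption: P_i = D(K, C_i) ⊕ C_{i−1}, with C_{0} = IV.
P4: D(K, 5) = 12; 12 ⊕ 1 = 13.

P4 = 13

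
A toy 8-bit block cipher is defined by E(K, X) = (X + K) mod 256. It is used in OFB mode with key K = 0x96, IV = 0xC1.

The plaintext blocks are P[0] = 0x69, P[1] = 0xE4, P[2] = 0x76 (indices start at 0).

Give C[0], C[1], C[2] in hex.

OFB encryption: S_i = E(K, S_{i−1}) with S_{−1} = IV; C_i = P_i ⊕ S_i.
C[0]: S = E(K, 0xC1) = 0x57; 0x69 ⊕ 0x57 = 0x3E.
C[1]: S = E(K, 0x57) = 0xED; 0xE4 ⊕ 0xED = 0x09.
C[2]: S = E(K, 0xED) = 0x83; 0x76 ⊕ 0x83 = 0xF5.

C[0] = 0x3E, C[1] = 0x09, C[2] = 0xF5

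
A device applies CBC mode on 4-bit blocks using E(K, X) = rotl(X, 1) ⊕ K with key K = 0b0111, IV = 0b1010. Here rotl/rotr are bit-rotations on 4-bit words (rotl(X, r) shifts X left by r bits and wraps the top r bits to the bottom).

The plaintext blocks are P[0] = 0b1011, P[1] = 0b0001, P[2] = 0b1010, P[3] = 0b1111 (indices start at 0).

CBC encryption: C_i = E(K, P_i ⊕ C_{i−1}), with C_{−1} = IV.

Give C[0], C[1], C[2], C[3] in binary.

C[0]: P[0] ⊕ 0b1010 = 0b0001; E(K, 0b0001) = 0b0101.
C[1]: P[1] ⊕ 0b0101 = 0b0100; E(K, 0b0100) = 0b1111.
C[2]: P[2] ⊕ 0b1111 = 0b0101; E(K, 0b0101) = 0b1101.
C[3]: P[3] ⊕ 0b1101 = 0b0010; E(K, 0b0010) = 0b0011.

C[0] = 0b0101, C[1] = 0b1111, C[2] = 0b1101, C[3] = 0b0011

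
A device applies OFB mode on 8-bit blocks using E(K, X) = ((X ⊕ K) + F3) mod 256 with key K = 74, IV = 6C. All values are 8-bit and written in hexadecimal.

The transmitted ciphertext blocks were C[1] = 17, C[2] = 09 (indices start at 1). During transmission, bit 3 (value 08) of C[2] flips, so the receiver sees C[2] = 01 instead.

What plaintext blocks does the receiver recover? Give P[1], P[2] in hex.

P[1] = 1C, P[2] = 73

OFB decryption: S_i = E(K, S_{i−1}) with S_{0} = IV; P_i = C_i ⊕ S_i.
Only C[2] changed, to 01. In OFB, a change in C_i flips the same bit in P_i only; the keystream is unaffected. Decrypting the received ciphertext:
P[1]: S = E(K, 6C) = 0B; 17 ⊕ 0B = 1C.
P[2]: S = E(K, 0B) = 72; 01 ⊕ 72 = 73.
Blocks that differ from the original plaintext: P[2].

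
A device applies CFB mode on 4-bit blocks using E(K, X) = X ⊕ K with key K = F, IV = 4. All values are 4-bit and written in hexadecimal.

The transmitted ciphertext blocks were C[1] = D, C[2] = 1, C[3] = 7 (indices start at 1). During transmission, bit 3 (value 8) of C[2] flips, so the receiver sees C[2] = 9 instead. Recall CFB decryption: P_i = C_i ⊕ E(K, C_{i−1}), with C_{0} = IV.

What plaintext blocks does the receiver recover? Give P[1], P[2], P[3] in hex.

P[1] = 6, P[2] = B, P[3] = 1

Only C[2] changed, to 9. In CFB, a change in C_i flips the same bit in P_i and garbles P_{i+1}. Decrypting the received ciphertext:
P[1]: E(K, 4) = B; D ⊕ B = 6.
P[2]: E(K, D) = 2; 9 ⊕ 2 = B.
P[3]: E(K, 9) = 6; 7 ⊕ 6 = 1.
Blocks that differ from the original plaintext: P[2], P[3].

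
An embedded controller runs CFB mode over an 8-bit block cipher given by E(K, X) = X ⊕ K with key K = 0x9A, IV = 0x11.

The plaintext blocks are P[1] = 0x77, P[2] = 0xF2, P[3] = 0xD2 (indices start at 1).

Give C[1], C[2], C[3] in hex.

C[1] = 0xFC, C[2] = 0x94, C[3] = 0xDC

CFB encryption: C_i = P_i ⊕ E(K, C_{i−1}), with C_{0} = IV.
C[1]: E(K, 0x11) = 0x8B; 0x77 ⊕ 0x8B = 0xFC.
C[2]: E(K, 0xFC) = 0x66; 0xF2 ⊕ 0x66 = 0x94.
C[3]: E(K, 0x94) = 0x0E; 0xD2 ⊕ 0x0E = 0xDC.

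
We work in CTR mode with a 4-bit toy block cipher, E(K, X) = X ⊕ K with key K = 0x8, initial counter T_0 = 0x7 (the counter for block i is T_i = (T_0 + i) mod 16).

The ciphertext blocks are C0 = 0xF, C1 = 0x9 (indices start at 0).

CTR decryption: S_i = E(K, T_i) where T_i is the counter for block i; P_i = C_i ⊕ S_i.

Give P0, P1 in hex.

P0 = 0x0, P1 = 0x9

P0: T = 0x7, S = E(K, T) = 0xF; 0xF ⊕ 0xF = 0x0.
P1: T = 0x8, S = E(K, T) = 0x0; 0x9 ⊕ 0x0 = 0x9.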